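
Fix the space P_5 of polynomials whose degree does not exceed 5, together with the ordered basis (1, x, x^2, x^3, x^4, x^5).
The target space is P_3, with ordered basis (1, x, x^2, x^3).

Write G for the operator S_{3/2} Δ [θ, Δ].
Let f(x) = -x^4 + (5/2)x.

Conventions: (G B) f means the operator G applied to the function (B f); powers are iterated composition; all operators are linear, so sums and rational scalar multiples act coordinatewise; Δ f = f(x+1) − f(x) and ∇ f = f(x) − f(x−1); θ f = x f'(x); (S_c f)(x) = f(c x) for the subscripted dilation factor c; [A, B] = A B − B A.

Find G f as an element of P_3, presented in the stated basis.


the image equals g(x) = 27x^2 + 54x + 28

Δ f = -4x^3 - 6x^2 - 4x + 3/2
θ Δ f = -12x^3 - 12x^2 - 4x
θ f = -4x^4 + (5/2)x
Δ θ f = -16x^3 - 24x^2 - 16x - 3/2
[θ, Δ] f = 4x^3 + 12x^2 + 12x + 3/2
Δ [θ, Δ] f = 12x^2 + 36x + 28
S_{3/2} Δ [θ, Δ] f = 27x^2 + 54x + 28


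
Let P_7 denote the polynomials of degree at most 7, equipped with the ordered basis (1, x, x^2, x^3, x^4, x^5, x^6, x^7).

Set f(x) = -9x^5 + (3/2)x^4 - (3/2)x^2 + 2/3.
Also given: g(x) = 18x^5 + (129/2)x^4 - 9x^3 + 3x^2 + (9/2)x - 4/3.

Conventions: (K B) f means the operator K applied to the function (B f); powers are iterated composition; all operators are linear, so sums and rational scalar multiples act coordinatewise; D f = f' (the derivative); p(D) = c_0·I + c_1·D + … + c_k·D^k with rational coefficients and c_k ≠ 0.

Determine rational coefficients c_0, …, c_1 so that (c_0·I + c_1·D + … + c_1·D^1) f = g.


c_0 = -2, c_1 = -3/2

D^0 f = -9x^5 + (3/2)x^4 - (3/2)x^2 + 2/3
D^1 f = -45x^4 + 6x^3 - 3x
matching coefficients of g against c_0 f + c_1 Df + … from the top degree down determines the c_i
solution: c_0 = -2, c_1 = -3/2


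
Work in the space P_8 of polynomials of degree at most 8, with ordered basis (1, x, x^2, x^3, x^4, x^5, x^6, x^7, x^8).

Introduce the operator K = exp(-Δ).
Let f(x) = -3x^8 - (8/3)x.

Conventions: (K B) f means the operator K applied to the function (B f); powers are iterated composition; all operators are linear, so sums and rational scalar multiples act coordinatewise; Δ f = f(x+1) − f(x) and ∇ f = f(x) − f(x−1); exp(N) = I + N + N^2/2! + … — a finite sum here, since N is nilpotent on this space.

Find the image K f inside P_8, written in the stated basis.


g(x) = -3x^8 + 24x^7 - 168x^5 - 210x^4 + 336x^3 + 756x^2 + (640/3)x - 442/3

order-1 term: 24x^7 + 84x^6 + 168x^5 + 210x^4 + 168x^3 + 84x^2 + 24x + 17/3
order-2 term: -84x^6 - 504x^5 - 1470x^4 - 2520x^3 - 2604x^2 - 1512x - 381
order-3 term: 168x^5 + 1260x^4 + 4200x^3 + 7560x^2 + 7224x + 2898
order-4 term: -210x^4 - 1680x^3 - 5460x^2 - 8400x - 5103
order-5 term: 168x^3 + 1260x^2 + 3360x + 3150
order-6 term: -84x^2 - 504x - 798
order-7 term: 24x + 84
order-8 term: -3
the series for exp(-Δ) f terminates at order 8
exp(-Δ) f = -3x^8 + 24x^7 - 168x^5 - 210x^4 + 336x^3 + 756x^2 + (640/3)x - 442/3


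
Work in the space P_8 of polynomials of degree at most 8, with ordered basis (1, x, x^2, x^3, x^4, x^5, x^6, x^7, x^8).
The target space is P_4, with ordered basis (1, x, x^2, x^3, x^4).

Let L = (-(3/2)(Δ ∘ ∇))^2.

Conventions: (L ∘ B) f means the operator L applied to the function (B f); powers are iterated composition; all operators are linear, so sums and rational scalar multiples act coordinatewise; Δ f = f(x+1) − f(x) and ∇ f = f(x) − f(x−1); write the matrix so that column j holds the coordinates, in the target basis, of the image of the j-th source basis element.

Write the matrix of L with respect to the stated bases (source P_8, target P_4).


image of 1: 0
image of x: 0
image of x^2: 0
image of x^3: 0
image of x^4: 54
image of x^5: 270x
image of x^6: 810x^2 + 270
image of x^7: 1890x^3 + 1890x
image of x^8: 3780x^4 + 7560x^2 + 1134
each image's coordinates form column j of the matrix

the matrix is [[0, 0, 0, 0, 54, 0, 270, 0, 1134]; [0, 0, 0, 0, 0, 270, 0, 1890, 0]; [0, 0, 0, 0, 0, 0, 810, 0, 7560]; [0, 0, 0, 0, 0, 0, 0, 1890, 0]; [0, 0, 0, 0, 0, 0, 0, 0, 3780]] (rows listed top to bottom)


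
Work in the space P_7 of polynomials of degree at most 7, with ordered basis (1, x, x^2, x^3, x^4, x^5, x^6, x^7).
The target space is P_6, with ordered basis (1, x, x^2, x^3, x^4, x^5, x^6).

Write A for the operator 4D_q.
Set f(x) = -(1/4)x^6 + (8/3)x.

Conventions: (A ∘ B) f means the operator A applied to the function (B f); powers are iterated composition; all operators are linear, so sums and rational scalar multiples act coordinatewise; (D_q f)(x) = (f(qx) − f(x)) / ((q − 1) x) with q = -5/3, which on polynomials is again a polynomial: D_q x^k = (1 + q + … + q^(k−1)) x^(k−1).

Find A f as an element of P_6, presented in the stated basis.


D_q f = (931/486)x^5 + 8/3
(4D_q) f = (1862/243)x^5 + 32/3

the result is g(x) = (1862/243)x^5 + 32/3


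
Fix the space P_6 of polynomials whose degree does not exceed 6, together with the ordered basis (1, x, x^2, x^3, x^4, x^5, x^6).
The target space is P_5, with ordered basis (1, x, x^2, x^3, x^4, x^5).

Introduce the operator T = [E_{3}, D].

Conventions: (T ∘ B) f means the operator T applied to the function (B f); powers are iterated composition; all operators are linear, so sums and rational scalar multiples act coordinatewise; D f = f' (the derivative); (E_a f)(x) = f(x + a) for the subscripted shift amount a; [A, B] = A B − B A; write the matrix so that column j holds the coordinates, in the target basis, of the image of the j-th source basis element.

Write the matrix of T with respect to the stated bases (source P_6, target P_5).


the matrix is [[0, 0, 0, 0, 0, 0, 0]; [0, 0, 0, 0, 0, 0, 0]; [0, 0, 0, 0, 0, 0, 0]; [0, 0, 0, 0, 0, 0, 0]; [0, 0, 0, 0, 0, 0, 0]; [0, 0, 0, 0, 0, 0, 0]] (rows listed top to bottom)

image of 1: 0
image of x: 0
image of x^2: 0
image of x^3: 0
image of x^4: 0
image of x^5: 0
image of x^6: 0
each image's coordinates form column j of the matrix


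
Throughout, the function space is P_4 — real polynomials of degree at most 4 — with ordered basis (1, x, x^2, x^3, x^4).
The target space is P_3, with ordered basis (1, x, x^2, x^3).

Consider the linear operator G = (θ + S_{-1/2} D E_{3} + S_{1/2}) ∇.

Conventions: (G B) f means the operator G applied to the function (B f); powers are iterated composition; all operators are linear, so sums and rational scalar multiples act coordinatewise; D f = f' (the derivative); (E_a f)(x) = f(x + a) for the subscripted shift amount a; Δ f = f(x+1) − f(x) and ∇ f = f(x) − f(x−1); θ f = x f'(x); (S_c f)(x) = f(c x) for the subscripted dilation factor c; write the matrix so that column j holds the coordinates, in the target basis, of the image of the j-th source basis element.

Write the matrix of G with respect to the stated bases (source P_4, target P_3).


the matrix is [[0, 1, 1, 16, 75]; [0, 0, 3, -15/2, -24]; [0, 0, 0, 27/4, -21/2]; [0, 0, 0, 0, 25/2]] (rows listed top to bottom)

image of 1: 0
image of x: 1
image of x^2: 3x + 1
image of x^3: (27/4)x^2 - (15/2)x + 16
image of x^4: (25/2)x^3 - (21/2)x^2 - 24x + 75
each image's coordinates form column j of the matrix


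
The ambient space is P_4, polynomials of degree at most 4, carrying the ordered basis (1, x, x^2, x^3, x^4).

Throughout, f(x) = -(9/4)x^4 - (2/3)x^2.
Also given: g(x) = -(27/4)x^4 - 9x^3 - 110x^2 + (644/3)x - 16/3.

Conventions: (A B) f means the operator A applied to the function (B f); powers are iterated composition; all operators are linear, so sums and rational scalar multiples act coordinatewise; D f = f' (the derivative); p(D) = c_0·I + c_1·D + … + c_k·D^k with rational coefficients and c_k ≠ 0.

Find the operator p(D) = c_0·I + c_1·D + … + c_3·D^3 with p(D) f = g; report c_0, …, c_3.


p(D) = 3·I + D + 4·D^2 − 4·D^3, i.e. c_0 = 3, c_1 = 1, c_2 = 4, c_3 = -4

D^0 f = -(9/4)x^4 - (2/3)x^2
D^1 f = -9x^3 - (4/3)x
D^2 f = -27x^2 - 4/3
D^3 f = -54x
matching coefficients of g against c_0 f + c_1 Df + … from the top degree down determines the c_i
solution: c_0 = 3, c_1 = 1, c_2 = 4, c_3 = -4


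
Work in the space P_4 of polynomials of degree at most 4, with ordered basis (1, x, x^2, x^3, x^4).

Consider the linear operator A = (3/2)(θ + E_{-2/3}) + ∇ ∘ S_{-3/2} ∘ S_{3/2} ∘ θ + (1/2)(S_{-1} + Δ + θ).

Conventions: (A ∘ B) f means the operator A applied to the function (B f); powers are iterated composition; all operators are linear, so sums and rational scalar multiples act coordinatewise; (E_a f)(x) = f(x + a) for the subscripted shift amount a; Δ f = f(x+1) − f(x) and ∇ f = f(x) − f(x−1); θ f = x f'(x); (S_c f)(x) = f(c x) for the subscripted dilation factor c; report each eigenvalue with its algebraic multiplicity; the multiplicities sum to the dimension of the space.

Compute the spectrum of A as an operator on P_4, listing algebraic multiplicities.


λ = 2 (multiplicity 1), λ = 3 (multiplicity 1), λ = 6 (multiplicity 1), λ = 7 (multiplicity 1), λ = 10 (multiplicity 1)

image of 1: 2
image of x: 3x - 11/4
image of x^2: 6x^2 + (77/4)x - 215/24
image of x^3: 7x^3 - (6657/64)x^2 + (6785/64)x - 19651/576
image of x^4: 10x^4 + (6529/16)x^3 - (19459/32)x^2 + (59081/144)x - 175771/1728
the matrix is upper triangular; its diagonal is (2, 3, 6, 7, 10)
for a triangular matrix the eigenvalues are the diagonal entries, with algebraic multiplicity their repetition count


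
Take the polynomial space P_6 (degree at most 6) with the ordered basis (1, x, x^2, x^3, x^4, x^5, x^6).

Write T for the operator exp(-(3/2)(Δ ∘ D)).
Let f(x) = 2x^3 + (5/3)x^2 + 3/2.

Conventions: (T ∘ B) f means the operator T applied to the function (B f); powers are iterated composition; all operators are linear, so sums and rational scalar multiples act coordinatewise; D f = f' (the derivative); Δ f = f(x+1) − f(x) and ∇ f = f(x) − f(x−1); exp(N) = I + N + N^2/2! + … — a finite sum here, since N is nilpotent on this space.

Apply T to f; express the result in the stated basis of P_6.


g(x) = 2x^3 + (5/3)x^2 - 18x - 25/2

order-1 term: -18x - 14
the series for exp(-(3/2)(Δ ∘ D)) f terminates at order 1
exp(-(3/2)(Δ ∘ D)) f = 2x^3 + (5/3)x^2 - 18x - 25/2


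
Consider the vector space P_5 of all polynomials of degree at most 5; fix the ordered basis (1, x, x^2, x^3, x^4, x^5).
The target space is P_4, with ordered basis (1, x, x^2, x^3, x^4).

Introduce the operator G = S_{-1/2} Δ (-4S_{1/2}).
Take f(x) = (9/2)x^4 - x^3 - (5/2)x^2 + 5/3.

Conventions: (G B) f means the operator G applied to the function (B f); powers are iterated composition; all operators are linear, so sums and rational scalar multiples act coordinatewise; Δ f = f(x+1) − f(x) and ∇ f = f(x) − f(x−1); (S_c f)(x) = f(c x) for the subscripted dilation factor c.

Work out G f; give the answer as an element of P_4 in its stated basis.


S_{1/2} f = (9/32)x^4 - (1/8)x^3 - (5/8)x^2 + 5/3
(-4S_{1/2}) f = -(9/8)x^4 + (1/2)x^3 + (5/2)x^2 - 20/3
Δ (-4S_{1/2}) f = -(9/2)x^3 - (21/4)x^2 + 2x + 15/8
S_{-1/2} Δ (-4S_{1/2}) f = (9/16)x^3 - (21/16)x^2 - x + 15/8

the image equals g(x) = (9/16)x^3 - (21/16)x^2 - x + 15/8


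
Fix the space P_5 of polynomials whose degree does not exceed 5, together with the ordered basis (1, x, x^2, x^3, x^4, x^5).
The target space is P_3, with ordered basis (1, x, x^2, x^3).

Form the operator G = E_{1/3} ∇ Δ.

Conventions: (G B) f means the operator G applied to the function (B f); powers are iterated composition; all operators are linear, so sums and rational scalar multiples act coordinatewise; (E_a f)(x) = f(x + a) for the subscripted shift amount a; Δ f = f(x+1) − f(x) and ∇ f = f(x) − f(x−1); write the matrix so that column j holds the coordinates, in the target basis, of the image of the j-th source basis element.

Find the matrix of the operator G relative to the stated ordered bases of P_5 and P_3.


the matrix is [[0, 0, 2, 2, 10/3, 110/27]; [0, 0, 0, 6, 8, 50/3]; [0, 0, 0, 0, 12, 20]; [0, 0, 0, 0, 0, 20]] (rows listed top to bottom)

image of 1: 0
image of x: 0
image of x^2: 2
image of x^3: 6x + 2
image of x^4: 12x^2 + 8x + 10/3
image of x^5: 20x^3 + 20x^2 + (50/3)x + 110/27
each image's coordinates form column j of the matrix


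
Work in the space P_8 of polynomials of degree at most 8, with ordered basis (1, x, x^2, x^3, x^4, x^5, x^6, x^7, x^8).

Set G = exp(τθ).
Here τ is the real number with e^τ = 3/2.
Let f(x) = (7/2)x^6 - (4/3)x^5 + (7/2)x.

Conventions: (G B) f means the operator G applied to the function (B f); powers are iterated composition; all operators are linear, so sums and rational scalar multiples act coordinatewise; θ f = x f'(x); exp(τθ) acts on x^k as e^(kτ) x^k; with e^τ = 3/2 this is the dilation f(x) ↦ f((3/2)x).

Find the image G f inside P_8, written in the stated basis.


the image equals g(x) = (5103/128)x^6 - (81/8)x^5 + (21/4)x

exp(τθ) x^k = e^(kτ) x^k; with e^τ = 3/2 this sends x^k to (3/2)^k x^k
x ↦ 3/2 x
x^5 ↦ 243/32 x^5
x^6 ↦ 729/64 x^6
applying this coordinatewise to f: exp(τθ) f = (5103/128)x^6 - (81/8)x^5 + (21/4)x


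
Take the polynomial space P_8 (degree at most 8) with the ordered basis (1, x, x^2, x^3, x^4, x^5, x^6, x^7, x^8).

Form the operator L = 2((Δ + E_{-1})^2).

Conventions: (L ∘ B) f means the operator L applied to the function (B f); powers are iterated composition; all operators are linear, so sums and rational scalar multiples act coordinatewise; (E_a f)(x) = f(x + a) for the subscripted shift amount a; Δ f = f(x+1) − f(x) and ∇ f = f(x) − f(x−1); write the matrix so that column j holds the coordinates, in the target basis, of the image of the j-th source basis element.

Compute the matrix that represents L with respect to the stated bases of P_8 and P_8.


image of 1: 2
image of x: 2x
image of x^2: 2x^2 + 8
image of x^3: 2x^3 + 24x
image of x^4: 2x^4 + 48x^2 + 56
image of x^5: 2x^5 + 80x^3 + 280x
image of x^6: 2x^6 + 120x^4 + 840x^2 + 248
image of x^7: 2x^7 + 168x^5 + 1960x^3 + 1736x
image of x^8: 2x^8 + 224x^6 + 3920x^4 + 6944x^2 + 1016
each image's coordinates form column j of the matrix

the matrix is [[2, 0, 8, 0, 56, 0, 248, 0, 1016]; [0, 2, 0, 24, 0, 280, 0, 1736, 0]; [0, 0, 2, 0, 48, 0, 840, 0, 6944]; [0, 0, 0, 2, 0, 80, 0, 1960, 0]; [0, 0, 0, 0, 2, 0, 120, 0, 3920]; [0, 0, 0, 0, 0, 2, 0, 168, 0]; [0, 0, 0, 0, 0, 0, 2, 0, 224]; [0, 0, 0, 0, 0, 0, 0, 2, 0]; [0, 0, 0, 0, 0, 0, 0, 0, 2]] (rows listed top to bottom)


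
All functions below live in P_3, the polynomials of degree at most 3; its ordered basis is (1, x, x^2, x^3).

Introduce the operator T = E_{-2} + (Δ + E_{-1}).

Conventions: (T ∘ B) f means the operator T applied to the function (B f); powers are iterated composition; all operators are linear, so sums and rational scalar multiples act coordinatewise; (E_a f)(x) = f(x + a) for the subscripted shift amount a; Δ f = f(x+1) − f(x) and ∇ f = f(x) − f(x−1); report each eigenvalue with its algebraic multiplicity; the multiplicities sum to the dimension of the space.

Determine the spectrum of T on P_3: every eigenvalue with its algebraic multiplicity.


image of 1: 2
image of x: 2x - 2
image of x^2: 2x^2 - 4x + 6
image of x^3: 2x^3 - 6x^2 + 18x - 8
the matrix is upper triangular; its diagonal is (2, 2, 2, 2)
for a triangular matrix the eigenvalues are the diagonal entries, with algebraic multiplicity their repetition count

λ = 2 (multiplicity 4)


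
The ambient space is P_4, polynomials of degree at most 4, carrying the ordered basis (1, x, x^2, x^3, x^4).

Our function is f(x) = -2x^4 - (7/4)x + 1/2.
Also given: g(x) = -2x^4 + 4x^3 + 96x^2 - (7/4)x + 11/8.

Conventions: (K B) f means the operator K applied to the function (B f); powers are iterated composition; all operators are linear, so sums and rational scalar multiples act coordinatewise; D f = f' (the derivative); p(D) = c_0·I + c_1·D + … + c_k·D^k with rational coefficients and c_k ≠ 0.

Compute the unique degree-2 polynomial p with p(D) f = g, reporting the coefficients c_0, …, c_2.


D^0 f = -2x^4 - (7/4)x + 1/2
D^1 f = -8x^3 - 7/4
D^2 f = -24x^2
matching coefficients of g against c_0 f + c_1 Df + … from the top degree down determines the c_i
solution: c_0 = 1, c_1 = -1/2, c_2 = -4

p(D) = I − (1/2)·D − 4·D^2, i.e. c_0 = 1, c_1 = -1/2, c_2 = -4


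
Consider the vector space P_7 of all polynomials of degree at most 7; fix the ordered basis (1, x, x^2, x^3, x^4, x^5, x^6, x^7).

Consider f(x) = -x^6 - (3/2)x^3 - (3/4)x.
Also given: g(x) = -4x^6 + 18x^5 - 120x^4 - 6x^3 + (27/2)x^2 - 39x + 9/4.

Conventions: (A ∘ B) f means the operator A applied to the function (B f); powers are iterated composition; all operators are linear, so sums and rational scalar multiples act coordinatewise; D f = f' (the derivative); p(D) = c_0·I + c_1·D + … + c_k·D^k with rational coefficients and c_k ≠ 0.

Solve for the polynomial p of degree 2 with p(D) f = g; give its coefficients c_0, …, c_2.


p(D) = 4·I − 3·D + 4·D^2, i.e. c_0 = 4, c_1 = -3, c_2 = 4

D^0 f = -x^6 - (3/2)x^3 - (3/4)x
D^1 f = -6x^5 - (9/2)x^2 - 3/4
D^2 f = -30x^4 - 9x
matching coefficients of g against c_0 f + c_1 Df + … from the top degree down determines the c_i
solution: c_0 = 4, c_1 = -3, c_2 = 4


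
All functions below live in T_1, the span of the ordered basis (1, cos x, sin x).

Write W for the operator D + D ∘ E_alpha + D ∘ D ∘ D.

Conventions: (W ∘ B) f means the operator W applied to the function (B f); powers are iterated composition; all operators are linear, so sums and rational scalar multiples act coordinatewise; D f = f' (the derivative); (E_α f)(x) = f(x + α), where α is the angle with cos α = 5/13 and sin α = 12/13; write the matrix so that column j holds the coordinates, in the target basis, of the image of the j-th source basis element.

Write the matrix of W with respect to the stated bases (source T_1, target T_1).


the matrix is [[0, 0, 0]; [0, -12/13, 5/13]; [0, -5/13, -12/13]] (rows listed top to bottom)

image of 1: 0
image of cos x: -(12/13)cos x - (5/13)sin x
image of sin x: (5/13)cos x - (12/13)sin x
each image's coordinates form column j of the matrix


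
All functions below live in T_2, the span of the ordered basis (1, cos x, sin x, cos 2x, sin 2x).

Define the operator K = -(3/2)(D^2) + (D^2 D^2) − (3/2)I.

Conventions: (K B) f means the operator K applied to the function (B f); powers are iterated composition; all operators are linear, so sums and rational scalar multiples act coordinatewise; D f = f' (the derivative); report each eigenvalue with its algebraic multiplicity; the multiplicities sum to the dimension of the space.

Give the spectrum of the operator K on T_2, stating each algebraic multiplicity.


image of 1: -3/2
image of cos x: cos x
image of sin x: sin x
image of cos 2x: (41/2)cos 2x
image of sin 2x: (41/2)sin 2x
the matrix is diagonal; its diagonal is (-3/2, 1, 1, 41/2, 41/2)
for a triangular matrix the eigenvalues are the diagonal entries, with algebraic multiplicity their repetition count

λ = -3/2 (multiplicity 1), λ = 1 (multiplicity 2), λ = 41/2 (multiplicity 2)


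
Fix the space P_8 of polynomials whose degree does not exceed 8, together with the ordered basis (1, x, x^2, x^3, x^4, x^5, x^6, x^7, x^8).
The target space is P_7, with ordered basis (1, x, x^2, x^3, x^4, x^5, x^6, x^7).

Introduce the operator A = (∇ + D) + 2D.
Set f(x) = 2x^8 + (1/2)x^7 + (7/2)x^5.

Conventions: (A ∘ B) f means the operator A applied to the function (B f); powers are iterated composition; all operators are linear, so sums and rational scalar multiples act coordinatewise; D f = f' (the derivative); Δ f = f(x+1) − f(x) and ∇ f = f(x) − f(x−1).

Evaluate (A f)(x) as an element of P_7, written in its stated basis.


∇ f = 16x^7 - (105/2)x^6 + (203/2)x^5 - 105x^4 + (119/2)x^3 - (21/2)x^2 - 5x + 2
D f = 16x^7 + (7/2)x^6 + (35/2)x^4
(∇ + D) f = 32x^7 - 49x^6 + (203/2)x^5 - (175/2)x^4 + (119/2)x^3 - (21/2)x^2 - 5x + 2
D f = 16x^7 + (7/2)x^6 + (35/2)x^4
(2D) f = 32x^7 + 7x^6 + 35x^4
((∇ + D) + 2D) f = 64x^7 - 42x^6 + (203/2)x^5 - (105/2)x^4 + (119/2)x^3 - (21/2)x^2 - 5x + 2

g(x) = 64x^7 - 42x^6 + (203/2)x^5 - (105/2)x^4 + (119/2)x^3 - (21/2)x^2 - 5x + 2


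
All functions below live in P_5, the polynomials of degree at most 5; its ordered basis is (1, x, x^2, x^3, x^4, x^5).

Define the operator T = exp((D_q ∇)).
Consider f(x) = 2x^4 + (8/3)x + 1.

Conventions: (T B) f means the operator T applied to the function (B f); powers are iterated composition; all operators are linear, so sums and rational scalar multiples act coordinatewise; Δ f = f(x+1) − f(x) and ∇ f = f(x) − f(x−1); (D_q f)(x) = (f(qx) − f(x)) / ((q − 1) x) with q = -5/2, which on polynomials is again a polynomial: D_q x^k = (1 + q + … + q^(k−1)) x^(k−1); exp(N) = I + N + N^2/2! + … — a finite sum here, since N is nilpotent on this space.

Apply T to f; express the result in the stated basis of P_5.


the result is g(x) = 2x^4 + 38x^2 + (62/3)x + 47

order-1 term: 38x^2 + 18x + 8
order-2 term: 38
the series for exp((D_q ∇)) f terminates at order 2
exp((D_q ∇)) f = 2x^4 + 38x^2 + (62/3)x + 47


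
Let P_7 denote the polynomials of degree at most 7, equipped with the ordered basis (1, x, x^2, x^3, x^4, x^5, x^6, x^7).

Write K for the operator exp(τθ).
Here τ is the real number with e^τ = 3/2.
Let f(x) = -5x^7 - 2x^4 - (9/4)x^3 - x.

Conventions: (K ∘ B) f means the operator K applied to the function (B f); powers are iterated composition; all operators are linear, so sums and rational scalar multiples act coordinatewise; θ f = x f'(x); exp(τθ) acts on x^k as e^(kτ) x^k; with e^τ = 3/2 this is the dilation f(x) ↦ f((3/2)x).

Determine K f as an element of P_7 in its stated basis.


the result is g(x) = -(10935/128)x^7 - (81/8)x^4 - (243/32)x^3 - (3/2)x

exp(τθ) x^k = e^(kτ) x^k; with e^τ = 3/2 this sends x^k to (3/2)^k x^k
x ↦ 3/2 x
x^3 ↦ 27/8 x^3
x^4 ↦ 81/16 x^4
x^7 ↦ 2187/128 x^7
applying this coordinatewise to f: exp(τθ) f = -(10935/128)x^7 - (81/8)x^4 - (243/32)x^3 - (3/2)x


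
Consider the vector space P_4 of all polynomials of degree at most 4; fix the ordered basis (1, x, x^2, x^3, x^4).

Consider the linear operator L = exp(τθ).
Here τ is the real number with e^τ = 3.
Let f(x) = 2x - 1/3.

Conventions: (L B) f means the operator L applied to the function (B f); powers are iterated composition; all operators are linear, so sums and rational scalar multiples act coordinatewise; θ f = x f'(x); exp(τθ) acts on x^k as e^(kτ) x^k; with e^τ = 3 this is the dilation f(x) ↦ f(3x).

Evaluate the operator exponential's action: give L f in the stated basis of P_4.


exp(τθ) x^k = e^(kτ) x^k; with e^τ = 3 this sends x^k to 3^k x^k
x ↦ 3 x
applying this coordinatewise to f: exp(τθ) f = 6x - 1/3

the result is g(x) = 6x - 1/3


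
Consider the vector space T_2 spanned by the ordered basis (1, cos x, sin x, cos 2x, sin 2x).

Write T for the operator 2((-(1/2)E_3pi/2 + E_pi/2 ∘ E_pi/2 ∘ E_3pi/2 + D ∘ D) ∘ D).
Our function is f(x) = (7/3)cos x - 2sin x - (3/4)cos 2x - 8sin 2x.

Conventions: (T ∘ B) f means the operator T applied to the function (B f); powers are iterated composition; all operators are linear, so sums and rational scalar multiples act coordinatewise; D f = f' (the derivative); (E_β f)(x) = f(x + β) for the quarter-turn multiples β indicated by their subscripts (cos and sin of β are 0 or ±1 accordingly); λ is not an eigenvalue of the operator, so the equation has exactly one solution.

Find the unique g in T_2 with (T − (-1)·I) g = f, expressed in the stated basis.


the result is g(x) = -(13/12)cos x - (1/12)sin x - (579/1300)cos 2x + (11/650)sin 2x

write g with unknown coordinates in the stated basis and equate coefficients in (T − (-1)·I) g = f
solving from the highest basis element down gives g = -(13/12)cos x - (1/12)sin x - (579/1300)cos 2x + (11/650)sin 2x
check: T g = (41/12)cos x - (23/12)sin x - (99/325)cos 2x - (5211/650)sin 2x
so T g − (-1)·g = (7/3)cos x - 2sin x - (3/4)cos 2x - 8sin 2x = f ✓


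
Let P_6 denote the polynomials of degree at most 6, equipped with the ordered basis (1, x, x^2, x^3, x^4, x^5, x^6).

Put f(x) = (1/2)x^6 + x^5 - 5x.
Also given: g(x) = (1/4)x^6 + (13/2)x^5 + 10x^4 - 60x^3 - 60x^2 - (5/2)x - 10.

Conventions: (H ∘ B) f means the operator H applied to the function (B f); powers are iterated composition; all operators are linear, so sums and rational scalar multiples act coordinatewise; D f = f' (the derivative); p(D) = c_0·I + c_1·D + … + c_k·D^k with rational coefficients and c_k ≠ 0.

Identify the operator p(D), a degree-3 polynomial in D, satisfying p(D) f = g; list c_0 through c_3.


c_0 = 1/2, c_1 = 2, c_2 = 0, c_3 = -1

D^0 f = (1/2)x^6 + x^5 - 5x
D^1 f = 3x^5 + 5x^4 - 5
D^2 f = 15x^4 + 20x^3
D^3 f = 60x^3 + 60x^2
matching coefficients of g against c_0 f + c_1 Df + … from the top degree down determines the c_i
solution: c_0 = 1/2, c_1 = 2, c_2 = 0, c_3 = -1


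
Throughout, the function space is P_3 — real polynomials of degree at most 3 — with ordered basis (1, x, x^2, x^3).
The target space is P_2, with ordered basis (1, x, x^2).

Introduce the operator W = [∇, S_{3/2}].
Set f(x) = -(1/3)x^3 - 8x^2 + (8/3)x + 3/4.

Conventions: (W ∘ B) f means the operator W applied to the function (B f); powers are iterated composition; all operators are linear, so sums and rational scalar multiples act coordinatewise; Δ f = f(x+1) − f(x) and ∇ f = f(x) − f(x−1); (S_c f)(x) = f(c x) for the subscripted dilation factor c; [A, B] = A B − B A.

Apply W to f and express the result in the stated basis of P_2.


the result is g(x) = -(9/8)x^2 - (81/8)x + 253/24

S_{3/2} f = -(9/8)x^3 - 18x^2 + 4x + 3/4
∇ S_{3/2} f = -(27/8)x^2 - (261/8)x + 167/8
∇ f = -x^2 - 15x + 31/3
S_{3/2} ∇ f = -(9/4)x^2 - (45/2)x + 31/3
[∇, S_{3/2}] f = -(9/8)x^2 - (81/8)x + 253/24


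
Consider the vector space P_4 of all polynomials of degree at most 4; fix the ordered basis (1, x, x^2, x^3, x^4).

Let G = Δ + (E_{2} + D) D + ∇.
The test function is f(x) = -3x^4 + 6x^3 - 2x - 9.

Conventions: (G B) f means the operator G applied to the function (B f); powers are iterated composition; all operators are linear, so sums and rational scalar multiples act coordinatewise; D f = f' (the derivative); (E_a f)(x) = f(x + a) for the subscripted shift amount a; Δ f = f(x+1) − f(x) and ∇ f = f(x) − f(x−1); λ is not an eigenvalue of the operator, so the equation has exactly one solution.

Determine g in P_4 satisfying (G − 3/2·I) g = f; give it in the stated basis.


write g with unknown coordinates in the stated basis and equate coefficients in (G − 3/2·I) g = f
solving from the highest basis element down gives g = 2x^4 + 12x^3 + 120x^2 + 700x + 6122/3
check: G g = 24x^3 + 180x^2 + 1048x + 3052
so G g − 3/2·g = -3x^4 + 6x^3 - 2x - 9 = f ✓

g(x) = 2x^4 + 12x^3 + 120x^2 + 700x + 6122/3


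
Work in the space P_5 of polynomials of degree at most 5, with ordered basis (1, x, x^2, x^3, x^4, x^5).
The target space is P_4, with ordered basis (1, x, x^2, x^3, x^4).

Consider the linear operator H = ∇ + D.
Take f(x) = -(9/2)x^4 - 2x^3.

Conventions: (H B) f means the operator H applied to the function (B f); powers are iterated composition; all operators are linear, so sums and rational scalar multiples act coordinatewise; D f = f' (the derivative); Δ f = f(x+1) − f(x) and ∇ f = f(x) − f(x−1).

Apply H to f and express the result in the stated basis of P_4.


g(x) = -36x^3 + 15x^2 - 12x + 5/2

∇ f = -18x^3 + 21x^2 - 12x + 5/2
D f = -18x^3 - 6x^2
(∇ + D) f = -36x^3 + 15x^2 - 12x + 5/2


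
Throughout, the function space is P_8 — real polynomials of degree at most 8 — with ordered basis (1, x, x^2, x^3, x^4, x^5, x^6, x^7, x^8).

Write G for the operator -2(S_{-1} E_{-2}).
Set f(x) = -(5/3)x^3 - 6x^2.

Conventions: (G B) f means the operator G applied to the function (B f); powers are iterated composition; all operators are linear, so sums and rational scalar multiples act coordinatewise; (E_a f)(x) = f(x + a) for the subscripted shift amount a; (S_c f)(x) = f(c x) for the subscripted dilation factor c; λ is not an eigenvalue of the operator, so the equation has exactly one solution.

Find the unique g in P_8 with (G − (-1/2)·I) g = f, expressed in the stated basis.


write g with unknown coordinates in the stated basis and equate coefficients in (G − (-1/2)·I) g = f
solving from the highest basis element down gives g = -(2/3)x^3 - (4/3)x^2 + (32/15)x + 256/45
check: G g = -(4/3)x^3 - (16/3)x^2 - (16/15)x - 128/45
so G g − (-1/2)·g = -(5/3)x^3 - 6x^2 = f ✓

the image equals g(x) = -(2/3)x^3 - (4/3)x^2 + (32/15)x + 256/45


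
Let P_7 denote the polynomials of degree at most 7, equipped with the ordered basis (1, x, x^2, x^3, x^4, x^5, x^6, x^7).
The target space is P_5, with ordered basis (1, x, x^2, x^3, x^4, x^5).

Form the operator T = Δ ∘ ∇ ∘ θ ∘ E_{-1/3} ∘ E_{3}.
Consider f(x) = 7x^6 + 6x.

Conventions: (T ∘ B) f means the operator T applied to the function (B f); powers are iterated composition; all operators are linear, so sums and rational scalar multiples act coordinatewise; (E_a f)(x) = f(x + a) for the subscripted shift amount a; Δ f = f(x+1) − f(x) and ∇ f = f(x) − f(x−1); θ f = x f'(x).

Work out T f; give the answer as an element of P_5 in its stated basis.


the result is g(x) = 1260x^4 + 11200x^3 + 37100x^2 + (160160/3)x + 736988/27

E_{3} f = 7x^6 + 126x^5 + 945x^4 + 3780x^3 + 8505x^2 + 10212x + 5121
E_{-1/3} E_{3} f = 7x^6 + 112x^5 + (2240/3)x^4 + (71680/27)x^3 + (143360/27)x^2 + (459238/81)x + 1846672/729
θ E_{-1/3} E_{3} f = 42x^6 + 560x^5 + (8960/3)x^4 + (71680/9)x^3 + (286720/27)x^2 + (459238/81)x
∇ (θ ∘ E_{-1/3} ∘ E_{3}) f = 252x^5 + 2170x^4 + (21560/3)x^3 + (32830/3)x^2 + (182084/27)x + 44236/81
Δ ∇ (θ ∘ E_{-1/3} ∘ E_{3}) f = 1260x^4 + 11200x^3 + 37100x^2 + (160160/3)x + 736988/27


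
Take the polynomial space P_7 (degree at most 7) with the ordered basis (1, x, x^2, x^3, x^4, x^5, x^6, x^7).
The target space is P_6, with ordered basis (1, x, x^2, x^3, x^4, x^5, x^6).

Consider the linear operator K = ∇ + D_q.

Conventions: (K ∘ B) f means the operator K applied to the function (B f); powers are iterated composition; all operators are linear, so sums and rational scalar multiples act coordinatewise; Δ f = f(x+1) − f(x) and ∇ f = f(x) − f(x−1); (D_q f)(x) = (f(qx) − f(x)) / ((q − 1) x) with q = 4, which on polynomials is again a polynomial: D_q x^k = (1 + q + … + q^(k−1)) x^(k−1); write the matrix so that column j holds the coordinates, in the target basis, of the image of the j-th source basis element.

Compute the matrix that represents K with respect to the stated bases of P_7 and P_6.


the matrix is [[0, 2, -1, 1, -1, 1, -1, 1]; [0, 0, 7, -3, 4, -5, 6, -7]; [0, 0, 0, 24, -6, 10, -15, 21]; [0, 0, 0, 0, 89, -10, 20, -35]; [0, 0, 0, 0, 0, 346, -15, 35]; [0, 0, 0, 0, 0, 0, 1371, -21]; [0, 0, 0, 0, 0, 0, 0, 5468]] (rows listed top to bottom)

image of 1: 0
image of x: 2
image of x^2: 7x - 1
image of x^3: 24x^2 - 3x + 1
image of x^4: 89x^3 - 6x^2 + 4x - 1
image of x^5: 346x^4 - 10x^3 + 10x^2 - 5x + 1
image of x^6: 1371x^5 - 15x^4 + 20x^3 - 15x^2 + 6x - 1
image of x^7: 5468x^6 - 21x^5 + 35x^4 - 35x^3 + 21x^2 - 7x + 1
each image's coordinates form column j of the matrix


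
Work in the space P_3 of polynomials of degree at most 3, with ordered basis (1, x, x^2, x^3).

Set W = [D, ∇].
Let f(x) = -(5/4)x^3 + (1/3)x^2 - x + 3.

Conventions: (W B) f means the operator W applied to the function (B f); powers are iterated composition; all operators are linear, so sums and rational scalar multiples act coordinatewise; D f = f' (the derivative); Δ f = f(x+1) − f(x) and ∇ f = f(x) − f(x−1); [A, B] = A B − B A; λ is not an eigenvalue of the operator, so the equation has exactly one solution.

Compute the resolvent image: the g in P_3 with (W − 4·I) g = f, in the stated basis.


write g with unknown coordinates in the stated basis and equate coefficients in (W − 4·I) g = f
solving from the highest basis element down gives g = (5/16)x^3 - (1/12)x^2 + (1/4)x - 3/4
check: W g = 0
so W g − 4·g = -(5/4)x^3 + (1/3)x^2 - x + 3 = f ✓

the result is g(x) = (5/16)x^3 - (1/12)x^2 + (1/4)x - 3/4


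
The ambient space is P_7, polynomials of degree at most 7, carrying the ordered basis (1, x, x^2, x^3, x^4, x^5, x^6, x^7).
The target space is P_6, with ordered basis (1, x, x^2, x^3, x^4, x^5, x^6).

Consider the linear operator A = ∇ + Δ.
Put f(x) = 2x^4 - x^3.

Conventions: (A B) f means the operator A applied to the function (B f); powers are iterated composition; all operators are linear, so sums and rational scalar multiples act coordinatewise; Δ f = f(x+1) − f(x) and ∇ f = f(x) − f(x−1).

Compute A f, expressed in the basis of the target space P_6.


g(x) = 16x^3 - 6x^2 + 16x - 2

∇ f = 8x^3 - 15x^2 + 11x - 3
Δ f = 8x^3 + 9x^2 + 5x + 1
(∇ + Δ) f = 16x^3 - 6x^2 + 16x - 2


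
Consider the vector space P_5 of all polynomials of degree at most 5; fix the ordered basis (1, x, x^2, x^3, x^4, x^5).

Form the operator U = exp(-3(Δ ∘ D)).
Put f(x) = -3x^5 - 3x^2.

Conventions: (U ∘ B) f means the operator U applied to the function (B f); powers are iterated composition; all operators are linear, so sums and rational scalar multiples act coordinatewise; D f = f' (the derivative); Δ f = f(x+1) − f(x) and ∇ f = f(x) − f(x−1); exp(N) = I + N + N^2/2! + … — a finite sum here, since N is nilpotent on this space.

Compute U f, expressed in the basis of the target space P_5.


the image equals g(x) = -3x^5 + 180x^3 + 267x^2 - 1440x - 1557

order-1 term: 180x^3 + 270x^2 + 180x + 63
order-2 term: -1620x - 1620
the series for exp(-3(Δ ∘ D)) f terminates at order 2
exp(-3(Δ ∘ D)) f = -3x^5 + 180x^3 + 267x^2 - 1440x - 1557


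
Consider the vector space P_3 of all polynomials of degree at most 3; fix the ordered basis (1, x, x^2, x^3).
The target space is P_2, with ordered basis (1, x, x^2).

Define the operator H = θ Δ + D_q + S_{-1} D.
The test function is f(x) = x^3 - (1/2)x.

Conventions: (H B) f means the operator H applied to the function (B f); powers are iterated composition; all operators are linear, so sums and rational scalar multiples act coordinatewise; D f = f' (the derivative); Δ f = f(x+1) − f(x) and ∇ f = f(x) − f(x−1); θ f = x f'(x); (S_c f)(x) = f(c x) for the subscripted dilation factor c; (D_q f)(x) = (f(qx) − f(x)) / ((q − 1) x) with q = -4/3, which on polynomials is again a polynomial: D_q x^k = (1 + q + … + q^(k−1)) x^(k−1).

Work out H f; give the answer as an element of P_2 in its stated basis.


the image equals g(x) = (94/9)x^2 + 3x - 1

Δ f = 3x^2 + 3x + 1/2
θ Δ f = 6x^2 + 3x
D_q f = (13/9)x^2 - 1/2
D f = 3x^2 - 1/2
S_{-1} D f = 3x^2 - 1/2
(θ Δ + D_q + S_{-1} D) f = (94/9)x^2 + 3x - 1


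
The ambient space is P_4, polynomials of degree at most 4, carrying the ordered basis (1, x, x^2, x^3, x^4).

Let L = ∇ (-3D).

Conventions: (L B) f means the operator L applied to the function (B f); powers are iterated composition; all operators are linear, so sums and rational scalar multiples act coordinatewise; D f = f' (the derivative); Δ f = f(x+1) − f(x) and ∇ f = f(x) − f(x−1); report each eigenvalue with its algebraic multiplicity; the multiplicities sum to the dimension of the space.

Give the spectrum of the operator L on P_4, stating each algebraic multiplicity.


image of 1: 0
image of x: 0
image of x^2: -6
image of x^3: -18x + 9
image of x^4: -36x^2 + 36x - 12
the matrix is upper triangular; its diagonal is (0, 0, 0, 0, 0)
for a triangular matrix the eigenvalues are the diagonal entries, with algebraic multiplicity their repetition count

λ = 0 (multiplicity 5)


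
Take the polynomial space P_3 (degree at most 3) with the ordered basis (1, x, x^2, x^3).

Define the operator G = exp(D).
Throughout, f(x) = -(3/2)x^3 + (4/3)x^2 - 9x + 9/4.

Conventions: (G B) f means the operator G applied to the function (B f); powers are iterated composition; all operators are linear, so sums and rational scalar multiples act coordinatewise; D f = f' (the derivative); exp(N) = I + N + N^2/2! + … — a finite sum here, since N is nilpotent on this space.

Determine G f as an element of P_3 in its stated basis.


g(x) = -(3/2)x^3 - (19/6)x^2 - (65/6)x - 83/12

order-1 term: -(9/2)x^2 + (8/3)x - 9
order-2 term: -(9/2)x + 4/3
order-3 term: -3/2
the series for exp(D) f terminates at order 3
exp(D) f = -(3/2)x^3 - (19/6)x^2 - (65/6)x - 83/12


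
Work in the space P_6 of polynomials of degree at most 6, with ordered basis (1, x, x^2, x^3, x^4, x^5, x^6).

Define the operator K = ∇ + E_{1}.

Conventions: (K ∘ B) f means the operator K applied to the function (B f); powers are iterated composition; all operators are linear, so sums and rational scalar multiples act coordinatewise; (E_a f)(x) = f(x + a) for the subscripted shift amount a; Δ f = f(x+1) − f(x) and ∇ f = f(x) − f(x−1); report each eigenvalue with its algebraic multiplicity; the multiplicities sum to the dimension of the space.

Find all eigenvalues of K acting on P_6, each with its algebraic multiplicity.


image of 1: 1
image of x: x + 2
image of x^2: x^2 + 4x
image of x^3: x^3 + 6x^2 + 2
image of x^4: x^4 + 8x^3 + 8x
image of x^5: x^5 + 10x^4 + 20x^2 + 2
image of x^6: x^6 + 12x^5 + 40x^3 + 12x
the matrix is upper triangular; its diagonal is (1, 1, 1, 1, 1, 1, 1)
for a triangular matrix the eigenvalues are the diagonal entries, with algebraic multiplicity their repetition count

λ = 1 (multiplicity 7)


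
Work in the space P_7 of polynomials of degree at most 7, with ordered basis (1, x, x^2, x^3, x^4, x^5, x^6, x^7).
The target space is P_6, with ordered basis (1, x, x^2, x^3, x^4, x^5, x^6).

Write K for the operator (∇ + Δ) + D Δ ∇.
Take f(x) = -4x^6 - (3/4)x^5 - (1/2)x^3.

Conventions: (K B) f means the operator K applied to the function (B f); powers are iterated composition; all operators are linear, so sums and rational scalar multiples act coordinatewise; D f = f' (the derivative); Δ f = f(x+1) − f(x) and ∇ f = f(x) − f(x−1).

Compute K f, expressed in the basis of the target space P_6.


the image equals g(x) = -48x^5 - (15/2)x^4 - 640x^3 - 63x^2 - 288x - 13

∇ f = -24x^5 + (225/4)x^4 - (145/2)x^3 + 51x^2 - (75/4)x + 11/4
Δ f = -24x^5 - (255/4)x^4 - (175/2)x^3 - 69x^2 - (117/4)x - 21/4
(∇ + Δ) f = -48x^5 - (15/2)x^4 - 160x^3 - 18x^2 - 48x - 5/2
∇ f = -24x^5 + (225/4)x^4 - (145/2)x^3 + 51x^2 - (75/4)x + 11/4
Δ ∇ f = -120x^4 - 15x^3 - 120x^2 - (21/2)x - 8
D Δ ∇ f = -480x^3 - 45x^2 - 240x - 21/2
((∇ + Δ) + D Δ ∇) f = -48x^5 - (15/2)x^4 - 640x^3 - 63x^2 - 288x - 13


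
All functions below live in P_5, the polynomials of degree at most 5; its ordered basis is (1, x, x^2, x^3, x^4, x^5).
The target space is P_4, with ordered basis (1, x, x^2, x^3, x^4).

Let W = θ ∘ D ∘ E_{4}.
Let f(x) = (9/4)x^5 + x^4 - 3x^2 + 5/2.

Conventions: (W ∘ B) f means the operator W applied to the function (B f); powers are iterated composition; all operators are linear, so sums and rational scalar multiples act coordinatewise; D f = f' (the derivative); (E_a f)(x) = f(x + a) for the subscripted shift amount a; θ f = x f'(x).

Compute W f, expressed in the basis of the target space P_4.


E_{4} f = (9/4)x^5 + 46x^4 + 376x^3 + 1533x^2 + 3112x + 5029/2
D E_{4} f = (45/4)x^4 + 184x^3 + 1128x^2 + 3066x + 3112
θ D E_{4} f = 45x^4 + 552x^3 + 2256x^2 + 3066x

the image equals g(x) = 45x^4 + 552x^3 + 2256x^2 + 3066x


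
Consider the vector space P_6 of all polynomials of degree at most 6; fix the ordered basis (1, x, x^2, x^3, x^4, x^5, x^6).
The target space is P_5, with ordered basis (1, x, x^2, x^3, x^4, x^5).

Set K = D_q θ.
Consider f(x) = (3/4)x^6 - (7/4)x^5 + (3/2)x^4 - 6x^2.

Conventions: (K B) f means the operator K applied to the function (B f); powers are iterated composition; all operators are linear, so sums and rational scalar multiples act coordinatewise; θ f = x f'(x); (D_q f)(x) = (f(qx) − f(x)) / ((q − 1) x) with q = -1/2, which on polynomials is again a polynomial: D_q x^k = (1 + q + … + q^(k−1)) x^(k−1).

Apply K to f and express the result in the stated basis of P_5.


θ f = (9/2)x^6 - (35/4)x^5 + 6x^4 - 12x^2
D_q θ f = (189/64)x^5 - (385/64)x^4 + (15/4)x^3 - 6x

the result is g(x) = (189/64)x^5 - (385/64)x^4 + (15/4)x^3 - 6x
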